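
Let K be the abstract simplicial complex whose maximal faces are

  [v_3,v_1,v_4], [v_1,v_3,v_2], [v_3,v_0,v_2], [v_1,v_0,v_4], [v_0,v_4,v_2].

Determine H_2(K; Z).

Order the vertices as v_0 < v_1 < v_2 < v_3 < v_4. Listing each simplex with vertices in this order, K has dimension 2 with simplices:

  0-simplices (5): [v_0], [v_1], [v_2], [v_3], [v_4]
  1-simplices (10): [v_0,v_1], [v_0,v_2], [v_0,v_3], [v_0,v_4], [v_1,v_2], [v_1,v_3], [v_1,v_4], [v_2,v_3], [v_2,v_4], [v_3,v_4]
  2-simplices (5): [v_0,v_1,v_4], [v_0,v_2,v_3], [v_0,v_2,v_4], [v_1,v_2,v_3], [v_1,v_3,v_4]

Hence C_0 ≅ Z^5, C_1 ≅ Z^10, C_2 ≅ Z^5.

The boundary map ∂_1: C_1 → C_0 sends each edge [p,q] (with p < q) to q − p.
The 5×10 boundary matrix has rank 4 and Smith normal form diag(1,1,1,1).

The boundary map ∂_2: C_2 → C_1 acts by ∂[p,q,r] = [q,r] − [p,r] + [p,q]. For instance
  ∂[v_1,v_2,v_3] = [v_2,v_3] − [v_1,v_3] + [v_1,v_2],
  ∂[v_1,v_3,v_4] = [v_3,v_4] − [v_1,v_4] + [v_1,v_3].
This gives a 10×5 integer matrix of rank 5; reducing to Smith normal form yields diagonal entries (1,1,1,1,1).

Now H_k = ker ∂_k / im ∂_{k+1}, so:

  H_2: rank ker ∂_2 − rank ∂_3 = (5 − 5) − 0 = 0, and there is no ∂_3, so H_2 ≅ 0.

(K is a triangulation of the Möbius band.)

H_2 = 0.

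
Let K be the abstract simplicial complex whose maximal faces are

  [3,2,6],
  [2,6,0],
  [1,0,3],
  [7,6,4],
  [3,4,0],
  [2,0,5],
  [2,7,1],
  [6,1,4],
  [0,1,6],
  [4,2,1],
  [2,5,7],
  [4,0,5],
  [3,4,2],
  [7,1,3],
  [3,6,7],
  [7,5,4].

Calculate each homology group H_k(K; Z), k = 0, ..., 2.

We work with the vertex ordering 0 < 1 < 2 < 3 < 4 < 5 < 6 < 7. The simplices of K, each written with vertices in increasing order, are:

  0-simplices (8): [0], [1], [2], [3], [4], [5], [6], [7]
  1-simplices (24): (24 of them)
  2-simplices (16): [0,1,3], [0,1,6], [0,2,5], [0,2,6], [0,3,4], [0,4,5], [1,2,4], [1,2,7], [1,3,7], [1,4,6], [2,3,4], [2,3,6], [2,5,7], [3,6,7], [4,5,7], [4,6,7]

Hence C_0 ≅ Z^8, C_1 ≅ Z^24, C_2 ≅ Z^16.

The boundary map ∂_1: C_1 → C_0 is given by ∂[p,q] = [q] − [p].
The 8×24 boundary matrix has rank 7 and Smith normal form diag(1,1,1,1,1,1,1).

Boundary ∂_2: C_2 → C_1 maps a triangle to the signed sum of its edges. For instance
  ∂[0,1,6] = [1,6] − [0,6] + [0,1],
  ∂[0,1,3] = [1,3] − [0,3] + [0,1].
The 24×16 boundary matrix has rank 15 and Smith normal form diag(1,1,1,1,1,1,1,1,1,1,1,1,1,1,1).

Computing H_k = (kernel of ∂_k) / (image of ∂_{k+1}):

  H_0: rank C_0 − rank ∂_1 = 8 − 7 = 1, and the invariant factors of ∂_1 are all 1, so H_0 = Z.
  H_1: rank ker ∂_1 − rank ∂_2 = (24 − 7) − 15 = 2, and the invariant factors of ∂_2 are all 1, so H_1 = Z^2.
  H_2: rank ker ∂_2 − rank ∂_3 = (16 − 15) − 0 = 1, and there is no ∂_3, so H_2 = Z.

(K is a triangulation of the torus T^2.)

H_0 ≅ Z,  H_1 ≅ Z^2,  H_2 ≅ Z.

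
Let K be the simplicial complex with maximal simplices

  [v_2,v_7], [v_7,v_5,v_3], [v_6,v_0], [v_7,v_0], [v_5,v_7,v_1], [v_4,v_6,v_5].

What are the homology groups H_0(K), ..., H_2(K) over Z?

H_0 ≅ Z,  H_1 ≅ Z,  H_2 = 0.

Fix the vertex order v_0 < v_1 < v_2 < v_3 < v_4 < v_5 < v_6 < v_7 and write every simplex with vertices in increasing order. Then dim K = 2 and the simplices of K are:

  0-simplices (8): [v_0], [v_1], [v_2], [v_3], [v_4], [v_5], [v_6], [v_7]
  1-simplices (11): [v_0,v_6], [v_0,v_7], [v_1,v_5], [v_1,v_7], [v_2,v_7], [v_3,v_5], [v_3,v_7], [v_4,v_5], [v_4,v_6], [v_5,v_6], [v_5,v_7]
  2-simplices (3): [v_1,v_5,v_7], [v_3,v_5,v_7], [v_4,v_5,v_6]

Hence C_0 ≅ Z^8, C_1 ≅ Z^11, C_2 ≅ Z^3.

Boundary ∂_1: C_1 → C_0 maps an edge to its endpoints' difference, ∂[p,q] = q − p. For instance
  ∂[v_1,v_7] = [v_7] − [v_1].
The 8×11 boundary matrix has rank 7 and Smith normal form diag(1,1,1,1,1,1,1).

Boundary ∂_2: C_2 → C_1 sends each 2-simplex [p,q,r] to [q,r] − [p,r] + [p,q]. For instance
  ∂[v_1,v_5,v_7] = [v_5,v_7] − [v_1,v_7] + [v_1,v_5],
  ∂[v_4,v_5,v_6] = [v_5,v_6] − [v_4,v_6] + [v_4,v_5].
As a 11×3 matrix over Z this has rank 3, with invariant factors (1,1,1).

Reading off H_k = ker ∂_k / im ∂_{k+1}:

  H_0: rank C_0 − rank ∂_1 = 8 − 7 = 1, and the invariant factors of ∂_1 are all 1, so H_0 ≅ Z.
  H_1: rank ker ∂_1 − rank ∂_2 = (11 − 7) − 3 = 1, and the invariant factors of ∂_2 are all 1, so H_1 ≅ Z.
  H_2: rank ker ∂_2 − rank ∂_3 = (3 − 3) − 0 = 0, and there is no ∂_3, so H_2 ≅ 0.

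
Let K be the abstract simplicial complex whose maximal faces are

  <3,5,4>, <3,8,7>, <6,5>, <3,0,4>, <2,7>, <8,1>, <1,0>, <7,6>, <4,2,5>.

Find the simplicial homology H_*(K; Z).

Order the vertices as 0 < 1 < 2 < 3 < 4 < 5 < 6 < 7 < 8. Listing each simplex with vertices in this order, K has dimension 2 with simplices:

  0-simplices (9): [0], [1], [2], [3], [4], [5], [6], [7], [8]
  1-simplices (15): [0,1], [0,3], [0,4], [1,8], [2,4], [2,5], [2,7], [3,4], [3,5], [3,7], [3,8], [4,5], [5,6], [6,7], [7,8]
  2-simplices (4): [0,3,4], [2,4,5], [3,4,5], [3,7,8]

Hence C_0 ≅ Z^9, C_1 ≅ Z^15, C_2 ≅ Z^4.

The boundary map ∂_1: C_1 → C_0 maps an edge to its endpoints' difference, ∂[p,q] = q − p.
The resulting 9×15 matrix has rank 8, and its Smith normal form has invariant factors (1,1,1,1,1,1,1,1).

∂_2: C_2 → C_1 acts by ∂[p,q,r] = [q,r] − [p,r] + [p,q]. For instance
  ∂[2,4,5] = [4,5] − [2,5] + [2,4],
  ∂[3,7,8] = [7,8] − [3,8] + [3,7].
The resulting 15×4 matrix has rank 4, and its Smith normal form has invariant factors (1,1,1,1).

Computing H_k = (kernel of ∂_k) / (image of ∂_{k+1}):

  H_0: rank C_0 − rank ∂_1 = 9 − 8 = 1, and the invariant factors of ∂_1 are all 1, so H_0 ≅ Z.
  H_1: rank ker ∂_1 − rank ∂_2 = (15 − 8) − 4 = 3, and the invariant factors of ∂_2 are all 1, so H_1 ≅ Z^3.
  H_2: rank ker ∂_2 − rank ∂_3 = (4 − 4) − 0 = 0, and there is no ∂_3, so H_2 ≅ 0.

H_0 = Z,  H_1 = Z^3,  H_2 = 0.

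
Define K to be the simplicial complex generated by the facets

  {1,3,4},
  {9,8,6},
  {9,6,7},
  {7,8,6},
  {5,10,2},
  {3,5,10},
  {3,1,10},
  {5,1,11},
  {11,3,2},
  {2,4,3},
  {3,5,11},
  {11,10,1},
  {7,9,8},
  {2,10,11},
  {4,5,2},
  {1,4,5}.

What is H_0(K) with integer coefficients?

H_0 ≅ Z^2.

Fix the vertex order 1 < 2 < 3 < 4 < 5 < 6 < 7 < 8 < 9 < 10 < 11 and write every simplex with vertices in increasing order. Then dim K = 2 and the simplices of K are:

  0-simplices (11): [1], [2], [3], [4], [5], [6], [7], [8], [9], [10], [11]
  1-simplices (24): (24 of them)
  2-simplices (16): [1,3,4], [1,3,10], [1,4,5], [1,5,11], [1,10,11], [2,3,4], [2,3,11], [2,4,5], [2,5,10], [2,10,11], [3,5,10], [3,5,11], [6,7,8], [6,7,9], [6,8,9], [7,8,9]

so the chain groups are C_0 ≅ Z^11, C_1 ≅ Z^24, C_2 ≅ Z^16.

Boundary ∂_1: C_1 → C_0 sends each edge [p,q] (with p < q) to q − p. For instance
  ∂[7,8] = [8] − [7].
The 11×24 boundary matrix has rank 9 and Smith normal form diag(1,1,1,1,1,1,1,1,1).

The boundary map ∂_2: C_2 → C_1 sends each 2-simplex [p,q,r] to [q,r] − [p,r] + [p,q]. For instance
  ∂[6,7,8] = [7,8] − [6,8] + [6,7],
  ∂[6,8,9] = [8,9] − [6,9] + [6,8].
As a 24×16 matrix over Z this has rank 15, with invariant factors (1,1,1,1,1,1,1,1,1,1,1,1,1,1,2).

From H_k ≅ ker(∂_k) / im(∂_{k+1}) we obtain:

  H_0: rank C_0 − rank ∂_1 = 11 − 9 = 2, and the invariant factors of ∂_1 are all 1, so H_0 = Z^2.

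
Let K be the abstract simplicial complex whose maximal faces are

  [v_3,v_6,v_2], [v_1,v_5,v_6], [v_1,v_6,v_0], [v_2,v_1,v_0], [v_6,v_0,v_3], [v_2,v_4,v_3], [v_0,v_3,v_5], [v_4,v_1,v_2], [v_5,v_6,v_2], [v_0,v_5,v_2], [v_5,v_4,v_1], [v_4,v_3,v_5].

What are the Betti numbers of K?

K has 7 vertices, 18 edges, 12 triangles.
rank ∂_0 = 0, rank ∂_1 = 6 ⇒ b_0 = 7 − 0 − 6 = 1; all invariant factors of ∂_1 are 1 so no torsion. So H_0 = Z.
rank ∂_1 = 6, rank ∂_2 = 12 ⇒ b_1 = 18 − 6 − 12 = 0; ∂_2 has invariant factor(s) [2] giving torsion. So H_1 = Z_2.
rank ∂_2 = 12, rank ∂_3 = 0 ⇒ b_2 = 12 − 12 − 0 = 0. So H_2 = 0.

b_0 = 1, b_1 = 0, b_2 = 0.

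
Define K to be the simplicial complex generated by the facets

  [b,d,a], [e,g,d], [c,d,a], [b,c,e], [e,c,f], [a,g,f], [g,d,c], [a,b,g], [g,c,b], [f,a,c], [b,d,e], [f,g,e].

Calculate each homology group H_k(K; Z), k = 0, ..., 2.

Take the total order a < b < c < d < e < f < g on the vertex set. Then K (dimension 2) consists of the simplices:

  0-simplices (7): a, b, c, d, e, f, g
  1-simplices (18): ab, ac, ad, af, ag, bc, bd, be, bg, cd, ce, cf, cg, de, dg, ef, eg, fg
  2-simplices (12): abd, abg, acd, acf, afg, bce, bcg, bde, cdg, cef, deg, efg

giving chain groups C_0 ≅ Z^7, C_1 ≅ Z^18, C_2 ≅ Z^12.

Boundary ∂_1: C_1 → C_0 is given by ∂[p,q] = [q] − [p]. For instance
  ∂ce = e − c.
The 7×18 boundary matrix has rank 6 and Smith normal form diag(1,1,1,1,1,1).

Boundary ∂_2: C_2 → C_1 acts by ∂[p,q,r] = [q,r] − [p,r] + [p,q]. For instance
  ∂efg = fg − eg + ef,
  ∂acf = cf − af + ac.
The resulting 18×12 matrix has rank 12, and its Smith normal form has invariant factors (1,1,1,1,1,1,1,1,1,1,1,2).

From H_k ≅ ker(∂_k) / im(∂_{k+1}) we obtain:

  H_0: rank C_0 − rank ∂_1 = 7 − 6 = 1, and the invariant factors of ∂_1 are all 1, so H_0 = Z.
  H_1: rank ker ∂_1 − rank ∂_2 = (18 − 6) − 12 = 0, and ∂_2 has invariant factor 2 > 1, so H_1 = Z/2.
  H_2: rank ker ∂_2 − rank ∂_3 = (12 − 12) − 0 = 0, and there is no ∂_3, so H_2 = 0.

H_0 ≅ Z,  H_1 ≅ Z/2,  H_2 = 0.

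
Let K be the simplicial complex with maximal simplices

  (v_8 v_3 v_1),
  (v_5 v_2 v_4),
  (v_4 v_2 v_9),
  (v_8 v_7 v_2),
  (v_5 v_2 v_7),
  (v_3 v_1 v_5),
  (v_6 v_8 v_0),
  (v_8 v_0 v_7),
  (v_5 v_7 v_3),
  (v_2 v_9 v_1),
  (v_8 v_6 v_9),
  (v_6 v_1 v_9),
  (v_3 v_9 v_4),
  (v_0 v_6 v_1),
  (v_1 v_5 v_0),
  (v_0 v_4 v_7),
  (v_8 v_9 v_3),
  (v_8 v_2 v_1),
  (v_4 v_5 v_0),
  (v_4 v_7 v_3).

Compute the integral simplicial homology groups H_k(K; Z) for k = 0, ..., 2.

We work with the vertex ordering v_0 < v_1 < v_2 < v_3 < v_4 < v_5 < v_6 < v_7 < v_8 < v_9. The simplices of K, each written with vertices in increasing order, are:

  0-simplices (10): [v_0], [v_1], [v_2], [v_3], [v_4], [v_5], [v_6], [v_7], [v_8], [v_9]
  1-simplices (30): (30 of them)
  2-simplices (20): (20 of them)

giving chain groups C_0 ≅ Z^10, C_1 ≅ Z^30, C_2 ≅ Z^20.

The boundary map ∂_1: C_1 → C_0 maps an edge to its endpoints' difference, ∂[p,q] = q − p.
The resulting 10×30 matrix has rank 9, and its Smith normal form has invariant factors (1,1,1,1,1,1,1,1,1).

∂_2: C_2 → C_1 maps a triangle to the signed sum of its edges. For instance
  ∂[v_1,v_2,v_8] = [v_2,v_8] − [v_1,v_8] + [v_1,v_2],
  ∂[v_0,v_4,v_5] = [v_4,v_5] − [v_0,v_5] + [v_0,v_4].
The resulting 30×20 matrix has rank 20, and its Smith normal form has invariant factors (1,1,1,1,1,1,1,1,1,1,1,1,1,1,1,1,1,1,1,2).

Computing H_k = (kernel of ∂_k) / (image of ∂_{k+1}):

  H_0: rank C_0 − rank ∂_1 = 10 − 9 = 1, and the invariant factors of ∂_1 are all 1, so H_0 = Z.
  H_1: rank ker ∂_1 − rank ∂_2 = (30 − 9) − 20 = 1, and ∂_2 has invariant factor 2 > 1, so H_1 = Z ⊕ Z/2.
  H_2: rank ker ∂_2 − rank ∂_3 = (20 − 20) − 0 = 0, and there is no ∂_3, so H_2 = 0.

As a check, the Euler characteristic is 10 − 30 + 20 = 0, which agrees with 1 − 1 + 0 = 0.

H_0 = Z,  H_1 = Z ⊕ Z/2,  H_2 = 0.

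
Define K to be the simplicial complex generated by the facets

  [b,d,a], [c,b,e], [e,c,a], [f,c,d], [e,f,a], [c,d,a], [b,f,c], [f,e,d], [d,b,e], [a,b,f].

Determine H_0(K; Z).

H_0 = Z.

We work with the vertex ordering a < b < c < d < e < f. The simplices of K, each written with vertices in increasing order, are:

  0-simplices (6): a, b, c, d, e, f
  1-simplices (15): ab, ac, ad, ae, af, bc, bd, be, bf, cd, ce, cf, de, df, ef
  2-simplices (10): abd, abf, acd, ace, aef, bce, bcf, bde, cdf, def

Hence C_0 ≅ Z^6, C_1 ≅ Z^15, C_2 ≅ Z^10.

∂_1: C_1 → C_0 is given by ∂[p,q] = [q] − [p]. For instance
  ∂df = f − d.
The 6×15 boundary matrix has rank 5 and Smith normal form diag(1,1,1,1,1).

Boundary ∂_2: C_2 → C_1 acts by ∂[p,q,r] = [q,r] − [p,r] + [p,q]. For instance
  ∂acd = cd − ad + ac,
  ∂bcf = cf − bf + bc.
This gives a 15×10 integer matrix of rank 10; reducing to Smith normal form yields diagonal entries (1,1,1,1,1,1,1,1,1,2).

Now H_k = ker ∂_k / im ∂_{k+1}, so:

  H_0: rank C_0 − rank ∂_1 = 6 − 5 = 1, and the invariant factors of ∂_1 are all 1, so H_0 ≅ Z.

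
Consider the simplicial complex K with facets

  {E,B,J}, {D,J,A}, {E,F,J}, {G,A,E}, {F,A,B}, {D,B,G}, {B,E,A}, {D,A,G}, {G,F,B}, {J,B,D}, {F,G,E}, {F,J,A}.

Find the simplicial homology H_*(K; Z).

H_0 ≅ Z,  H_1 ≅ Z/2Z,  H_2 = 0.

K has 7 vertices, 18 edges, 12 triangles.
rank ∂_0 = 0, rank ∂_1 = 6 ⇒ b_0 = 7 − 0 − 6 = 1; all invariant factors of ∂_1 are 1 so no torsion. So H_0 ≅ Z.
rank ∂_1 = 6, rank ∂_2 = 12 ⇒ b_1 = 18 − 6 − 12 = 0; ∂_2 has invariant factor(s) [2] giving torsion. So H_1 ≅ Z/2Z.
rank ∂_2 = 12, rank ∂_3 = 0 ⇒ b_2 = 12 − 12 − 0 = 0. So H_2 ≅ 0.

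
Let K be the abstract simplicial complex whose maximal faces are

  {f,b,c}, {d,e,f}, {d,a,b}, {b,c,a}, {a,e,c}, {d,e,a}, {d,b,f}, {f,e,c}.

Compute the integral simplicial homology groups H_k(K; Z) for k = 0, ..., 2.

K has 6 vertices, 12 edges, 8 triangles.
rank ∂_0 = 0, rank ∂_1 = 5 ⇒ b_0 = 6 − 0 − 5 = 1; all invariant factors of ∂_1 are 1 so no torsion. So H_0 = Z.
rank ∂_1 = 5, rank ∂_2 = 7 ⇒ b_1 = 12 − 5 − 7 = 0; all invariant factors of ∂_2 are 1 so no torsion. So H_1 = 0.
rank ∂_2 = 7, rank ∂_3 = 0 ⇒ b_2 = 8 − 7 − 0 = 1. So H_2 = Z.

H_0 = Z,  H_1 = 0,  H_2 = Z.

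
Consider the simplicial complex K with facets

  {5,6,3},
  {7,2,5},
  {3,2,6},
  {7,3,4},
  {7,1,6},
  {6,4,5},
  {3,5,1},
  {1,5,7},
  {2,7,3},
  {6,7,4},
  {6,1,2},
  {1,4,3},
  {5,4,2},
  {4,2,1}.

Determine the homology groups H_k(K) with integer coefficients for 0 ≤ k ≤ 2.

Fix the vertex order 1 < 2 < 3 < 4 < 5 < 6 < 7 and write every simplex with vertices in increasing order. Then dim K = 2 and the simplices of K are:

  0-simplices (7): [1], [2], [3], [4], [5], [6], [7]
  1-simplices (21): [1,2], [1,3], [1,4], [1,5], [1,6], [1,7], [2,3], [2,4], [2,5], [2,6], [2,7], [3,4], [3,5], [3,6], [3,7], [4,5], [4,6], [4,7], [5,6], [5,7], [6,7]
  2-simplices (14): [1,2,4], [1,2,6], [1,3,4], [1,3,5], [1,5,7], [1,6,7], [2,3,6], [2,3,7], [2,4,5], [2,5,7], [3,4,7], [3,5,6], [4,5,6], [4,6,7]

giving chain groups C_0 ≅ Z^7, C_1 ≅ Z^21, C_2 ≅ Z^14.

The boundary map ∂_1: C_1 → C_0 is given by ∂[p,q] = [q] − [p].
The resulting 7×21 matrix has rank 6, and its Smith normal form has invariant factors (1,1,1,1,1,1).

Boundary ∂_2: C_2 → C_1 maps a triangle to the signed sum of its edges. For instance
  ∂[2,3,7] = [3,7] − [2,7] + [2,3],
  ∂[1,2,4] = [2,4] − [1,4] + [1,2].
The resulting 21×14 matrix has rank 13, and its Smith normal form has invariant factors (1,1,1,1,1,1,1,1,1,1,1,1,1).

Reading off H_k = ker ∂_k / im ∂_{k+1}:

  H_0: rank C_0 − rank ∂_1 = 7 − 6 = 1, and the invariant factors of ∂_1 are all 1, so H_0 ≅ Z.
  H_1: rank ker ∂_1 − rank ∂_2 = (21 − 6) − 13 = 2, and the invariant factors of ∂_2 are all 1, so H_1 ≅ Z^2.
  H_2: rank ker ∂_2 − rank ∂_3 = (14 − 13) − 0 = 1, and there is no ∂_3, so H_2 ≅ Z.

As a check, the Euler characteristic is 7 − 21 + 14 = 0, which agrees with 1 − 2 + 1 = 0.
(K is a triangulation of the torus T^2.)

H_0 = Z,  H_1 = Z^2,  H_2 = Z.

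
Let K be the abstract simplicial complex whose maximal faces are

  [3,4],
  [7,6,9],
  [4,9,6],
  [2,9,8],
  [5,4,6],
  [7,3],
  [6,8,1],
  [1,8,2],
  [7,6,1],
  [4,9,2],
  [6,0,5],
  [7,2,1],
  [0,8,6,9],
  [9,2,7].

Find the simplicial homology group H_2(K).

Fix the vertex order 0 < 1 < 2 < 3 < 4 < 5 < 6 < 7 < 8 < 9 and write every simplex with vertices in increasing order. Then dim K = 3 and the simplices of K are:

  0-simplices (10): [0], [1], [2], [3], [4], [5], [6], [7], [8], [9]
  1-simplices (23): [0,5], [0,6], [0,8], [0,9], [1,2], [1,6], [1,7], [1,8], [2,4], [2,7], [2,8], [2,9], [3,4], [3,7], [4,5], [4,6], [4,9], [5,6], [6,7], [6,8], [6,9], [7,9], [8,9]
  2-simplices (15): [0,5,6], [0,6,8], [0,6,9], [0,8,9], [1,2,7], [1,2,8], [1,6,7], [1,6,8], [2,4,9], [2,7,9], [2,8,9], [4,5,6], [4,6,9], [6,7,9], [6,8,9]
  3-simplices (1): [0,6,8,9]

Hence C_0 ≅ Z^10, C_1 ≅ Z^23, C_2 ≅ Z^15, C_3 ≅ Z^1.

The boundary map ∂_1: C_1 → C_0 sends each edge [p,q] (with p < q) to q − p. For instance
  ∂[2,8] = [8] − [2].
As a 10×23 matrix over Z this has rank 9, with invariant factors (1,1,1,1,1,1,1,1,1).

∂_2: C_2 → C_1 maps a triangle to the signed sum of its edges. For instance
  ∂[4,5,6] = [5,6] − [4,6] + [4,5],
  ∂[0,6,9] = [6,9] − [0,9] + [0,6].
As a 23×15 matrix over Z this has rank 13, with invariant factors (1,1,1,1,1,1,1,1,1,1,1,1,1).

Boundary ∂_3: C_3 → C_2 sends each 3-simplex σ to the alternating sum Σ_i (−1)^i (σ with its i-th vertex removed). For instance
  ∂[0,6,8,9] = [6,8,9] − [0,8,9] + [0,6,9] − [0,6,8].
The 15×1 boundary matrix has rank 1 and Smith normal form diag(1).

Reading off H_k = ker ∂_k / im ∂_{k+1}:

  H_2: rank ker ∂_2 − rank ∂_3 = (15 − 13) − 1 = 1, and the invariant factors of ∂_3 are all 1, so H_2 ≅ Z.

H_2 = Z.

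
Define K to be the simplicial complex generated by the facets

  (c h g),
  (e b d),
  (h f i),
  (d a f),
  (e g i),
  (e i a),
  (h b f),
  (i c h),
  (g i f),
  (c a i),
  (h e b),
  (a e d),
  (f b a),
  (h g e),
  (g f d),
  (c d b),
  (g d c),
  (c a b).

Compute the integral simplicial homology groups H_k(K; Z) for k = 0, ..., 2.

We work with the vertex ordering a < b < c < d < e < f < g < h < i. The simplices of K, each written with vertices in increasing order, are:

  0-simplices (9): a, b, c, d, e, f, g, h, i
  1-simplices (27): ab, ac, ad, ae, af, ai, bc, bd, be, bf, bh, cd, cg, ch, ci, de, df, dg, eg, eh, ei, fg, fh, fi, gh, gi, hi
  2-simplices (18): abc, abf, aci, ade, adf, aei, bcd, bde, beh, bfh, cdg, cgh, chi, dfg, egh, egi, fgi, fhi

Hence C_0 ≅ Z^9, C_1 ≅ Z^27, C_2 ≅ Z^18.

The boundary map ∂_1: C_1 → C_0 maps an edge to its endpoints' difference, ∂[p,q] = q − p. For instance
  ∂ac = c − a.
The resulting 9×27 matrix has rank 8, and its Smith normal form has invariant factors (1,1,1,1,1,1,1,1).

The boundary map ∂_2: C_2 → C_1 acts by ∂[p,q,r] = [q,r] − [p,r] + [p,q]. For instance
  ∂ade = de − ae + ad,
  ∂beh = eh − bh + be.
The 27×18 boundary matrix has rank 18 and Smith normal form diag(1,1,1,1,1,1,1,1,1,1,1,1,1,1,1,1,1,2).

From H_k ≅ ker(∂_k) / im(∂_{k+1}) we obtain:

  H_0: rank C_0 − rank ∂_1 = 9 − 8 = 1, and the invariant factors of ∂_1 are all 1, so H_0 = Z.
  H_1: rank ker ∂_1 − rank ∂_2 = (27 − 8) − 18 = 1, and ∂_2 has invariant factor 2 > 1, so H_1 = Z × Z/2.
  H_2: rank ker ∂_2 − rank ∂_3 = (18 − 18) − 0 = 0, and there is no ∂_3, so H_2 = 0.

As a check, the Euler characteristic is 9 − 27 + 18 = 0, which agrees with 1 − 1 + 0 = 0.

H_0 ≅ Z,  H_1 ≅ Z × Z/2,  H_2 = 0.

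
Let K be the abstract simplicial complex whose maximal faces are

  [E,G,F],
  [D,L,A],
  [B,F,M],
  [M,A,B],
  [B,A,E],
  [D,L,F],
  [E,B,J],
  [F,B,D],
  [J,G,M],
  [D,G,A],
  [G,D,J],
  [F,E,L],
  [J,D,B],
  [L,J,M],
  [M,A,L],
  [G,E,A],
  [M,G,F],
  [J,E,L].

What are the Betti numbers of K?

Take the total order A < B < D < E < F < G < J < L < M on the vertex set. Then K (dimension 2) consists of the simplices:

  0-simplices (9): A, B, D, E, F, G, J, L, M
  1-simplices (27): AB, AD, AE, AG, AL, AM, BD, BE, BF, BJ, BM, DF, DG, DJ, DL, EF, EG, EJ, EL, FG, FL, FM, GJ, GM, JL, JM, LM
  2-simplices (18): ABE, ABM, ADG, ADL, AEG, ALM, BDF, BDJ, BEJ, BFM, DFL, DGJ, EFG, EFL, EJL, FGM, GJM, JLM

Hence C_0 ≅ Z^9, C_1 ≅ Z^27, C_2 ≅ Z^18.

Boundary ∂_1: C_1 → C_0 sends each edge [p,q] (with p < q) to q − p. For instance
  ∂AB = B − A.
The resulting 9×27 matrix has rank 8, and its Smith normal form has invariant factors (1,1,1,1,1,1,1,1).

The boundary map ∂_2: C_2 → C_1 acts by ∂[p,q,r] = [q,r] − [p,r] + [p,q]. For instance
  ∂BDF = DF − BF + BD,
  ∂GJM = JM − GM + GJ.
The 27×18 boundary matrix has rank 17 and Smith normal form diag(1,1,1,1,1,1,1,1,1,1,1,1,1,1,1,1,1).

Computing H_k = (kernel of ∂_k) / (image of ∂_{k+1}):

  H_0: rank C_0 − rank ∂_1 = 9 − 8 = 1, and the invariant factors of ∂_1 are all 1, so H_0 = Z.
  H_1: rank ker ∂_1 − rank ∂_2 = (27 − 8) − 17 = 2, and the invariant factors of ∂_2 are all 1, so H_1 = Z^2.
  H_2: rank ker ∂_2 − rank ∂_3 = (18 − 17) − 0 = 1, and there is no ∂_3, so H_2 = Z.

As a check, the Euler characteristic is 9 − 27 + 18 = 0, which agrees with 1 − 2 + 1 = 0.

Hence the Betti numbers are b_0 = 1, b_1 = 2, b_2 = 1.

b_0 = 1, b_1 = 2, b_2 = 1.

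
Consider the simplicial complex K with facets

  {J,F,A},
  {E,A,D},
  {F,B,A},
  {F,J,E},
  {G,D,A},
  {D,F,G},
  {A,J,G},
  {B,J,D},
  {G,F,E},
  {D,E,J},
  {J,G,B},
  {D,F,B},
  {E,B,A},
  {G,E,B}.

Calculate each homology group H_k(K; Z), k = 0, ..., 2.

Fix the vertex order A < B < D < E < F < G < J and write every simplex with vertices in increasing order. Then dim K = 2 and the simplices of K are:

  0-simplices (7): A, B, D, E, F, G, J
  1-simplices (21): AB, AD, AE, AF, AG, AJ, BD, BE, BF, BG, BJ, DE, DF, DG, DJ, EF, EG, EJ, FG, FJ, GJ
  2-simplices (14): ABE, ABF, ADE, ADG, AFJ, AGJ, BDF, BDJ, BEG, BGJ, DEJ, DFG, EFG, EFJ

so the chain groups are C_0 ≅ Z^7, C_1 ≅ Z^21, C_2 ≅ Z^14.

The boundary map ∂_1: C_1 → C_0 maps an edge to its endpoints' difference, ∂[p,q] = q − p. For instance
  ∂EJ = J − E.
The resulting 7×21 matrix has rank 6, and its Smith normal form has invariant factors (1,1,1,1,1,1).

∂_2: C_2 → C_1 maps a triangle to the signed sum of its edges. For instance
  ∂BEG = EG − BG + BE,
  ∂ABF = BF − AF + AB.
The resulting 21×14 matrix has rank 13, and its Smith normal form has invariant factors (1,1,1,1,1,1,1,1,1,1,1,1,1).

Computing H_k = (kernel of ∂_k) / (image of ∂_{k+1}):

  H_0: rank C_0 − rank ∂_1 = 7 − 6 = 1, and the invariant factors of ∂_1 are all 1, so H_0 ≅ Z.
  H_1: rank ker ∂_1 − rank ∂_2 = (21 − 6) − 13 = 2, and the invariant factors of ∂_2 are all 1, so H_1 ≅ Z^2.
  H_2: rank ker ∂_2 − rank ∂_3 = (14 − 13) − 0 = 1, and there is no ∂_3, so H_2 ≅ Z.

As a check, the Euler characteristic is 7 − 21 + 14 = 0, which agrees with 1 − 2 + 1 = 0.

H_0 = Z,  H_1 = Z^2,  H_2 = Z.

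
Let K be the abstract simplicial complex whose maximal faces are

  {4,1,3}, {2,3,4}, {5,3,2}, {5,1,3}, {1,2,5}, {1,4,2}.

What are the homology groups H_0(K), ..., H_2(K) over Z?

H_0 = Z,  H_1 = 0,  H_2 = Z.

Order the vertices as 1 < 2 < 3 < 4 < 5. Listing each simplex with vertices in this order, K has dimension 2 with simplices:

  0-simplices (5): [1], [2], [3], [4], [5]
  1-simplices (9): [1,2], [1,3], [1,4], [1,5], [2,3], [2,4], [2,5], [3,4], [3,5]
  2-simplices (6): [1,2,4], [1,2,5], [1,3,4], [1,3,5], [2,3,4], [2,3,5]

giving chain groups C_0 ≅ Z^5, C_1 ≅ Z^9, C_2 ≅ Z^6.

The boundary map ∂_1: C_1 → C_0 sends each edge [p,q] (with p < q) to q − p.
As a 5×9 matrix over Z this has rank 4, with invariant factors (1,1,1,1).

∂_2: C_2 → C_1 maps a triangle to the signed sum of its edges. For instance
  ∂[1,3,5] = [3,5] − [1,5] + [1,3],
  ∂[1,2,5] = [2,5] − [1,5] + [1,2].
This gives a 9×6 integer matrix of rank 5; reducing to Smith normal form yields diagonal entries (1,1,1,1,1).

Computing H_k = (kernel of ∂_k) / (image of ∂_{k+1}):

  H_0: rank C_0 − rank ∂_1 = 5 − 4 = 1, and the invariant factors of ∂_1 are all 1, so H_0 ≅ Z.
  H_1: rank ker ∂_1 − rank ∂_2 = (9 − 4) − 5 = 0, and the invariant factors of ∂_2 are all 1, so H_1 ≅ 0.
  H_2: rank ker ∂_2 − rank ∂_3 = (6 − 5) − 0 = 1, and there is no ∂_3, so H_2 ≅ Z.

As a check, the Euler characteristic is 5 − 9 + 6 = 2, which agrees with 1 − 0 + 1 = 2.
(K is a triangulation of the 2-sphere S^2.)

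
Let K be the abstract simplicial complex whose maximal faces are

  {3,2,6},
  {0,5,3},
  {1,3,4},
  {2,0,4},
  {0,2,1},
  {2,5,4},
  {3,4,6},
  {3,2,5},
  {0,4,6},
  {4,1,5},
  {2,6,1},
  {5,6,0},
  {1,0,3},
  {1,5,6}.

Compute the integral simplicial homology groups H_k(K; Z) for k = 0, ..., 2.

H_0 ≅ Z,  H_1 ≅ Z^2,  H_2 ≅ Z.

K has 7 vertices, 21 edges, 14 triangles.
rank ∂_0 = 0, rank ∂_1 = 6 ⇒ b_0 = 7 − 0 − 6 = 1; all invariant factors of ∂_1 are 1 so no torsion. So H_0 ≅ Z.
rank ∂_1 = 6, rank ∂_2 = 13 ⇒ b_1 = 21 − 6 − 13 = 2; all invariant factors of ∂_2 are 1 so no torsion. So H_1 ≅ Z^2.
rank ∂_2 = 13, rank ∂_3 = 0 ⇒ b_2 = 14 − 13 − 0 = 1. So H_2 ≅ Z.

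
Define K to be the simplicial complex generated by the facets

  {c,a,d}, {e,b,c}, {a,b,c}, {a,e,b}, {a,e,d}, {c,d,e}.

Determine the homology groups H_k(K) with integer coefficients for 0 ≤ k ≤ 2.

H_0 ≅ Z,  H_1 = 0,  H_2 ≅ Z.

Order the vertices as a < b < c < d < e. Listing each simplex with vertices in this order, K has dimension 2 with simplices:

  0-simplices (5): a, b, c, d, e
  1-simplices (9): ab, ac, ad, ae, bc, be, cd, ce, de
  2-simplices (6): abc, abe, acd, ade, bce, cde

Hence C_0 ≅ Z^5, C_1 ≅ Z^9, C_2 ≅ Z^6.

Boundary ∂_1: C_1 → C_0 is given by ∂[p,q] = [q] − [p]. For instance
  ∂ad = d − a.
As a 5×9 matrix over Z this has rank 4, with invariant factors (1,1,1,1).

∂_2: C_2 → C_1 acts by ∂[p,q,r] = [q,r] − [p,r] + [p,q]. For instance
  ∂abe = be − ae + ab,
  ∂abc = bc − ac + ab.
The resulting 9×6 matrix has rank 5, and its Smith normal form has invariant factors (1,1,1,1,1).

Computing H_k = (kernel of ∂_k) / (image of ∂_{k+1}):

  H_0: rank C_0 − rank ∂_1 = 5 − 4 = 1, and the invariant factors of ∂_1 are all 1, so H_0 ≅ Z.
  H_1: rank ker ∂_1 − rank ∂_2 = (9 − 4) − 5 = 0, and the invariant factors of ∂_2 are all 1, so H_1 ≅ 0.
  H_2: rank ker ∂_2 − rank ∂_3 = (6 − 5) − 0 = 1, and there is no ∂_3, so H_2 ≅ Z.

As a check, the Euler characteristic is 5 − 9 + 6 = 2, which agrees with 1 − 0 + 1 = 2.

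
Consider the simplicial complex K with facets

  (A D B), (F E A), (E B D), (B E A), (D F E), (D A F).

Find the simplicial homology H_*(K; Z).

H_0 ≅ Z,  H_1 = 0,  H_2 ≅ Z.

We work with the vertex ordering A < B < D < E < F. The simplices of K, each written with vertices in increasing order, are:

  0-simplices (5): A, B, D, E, F
  1-simplices (9): AB, AD, AE, AF, BD, BE, DE, DF, EF
  2-simplices (6): ABD, ABE, ADF, AEF, BDE, DEF

so the chain groups are C_0 ≅ Z^5, C_1 ≅ Z^9, C_2 ≅ Z^6.

The boundary map ∂_1: C_1 → C_0 sends each edge [p,q] (with p < q) to q − p.
The resulting 5×9 matrix has rank 4, and its Smith normal form has invariant factors (1,1,1,1).

The boundary map ∂_2: C_2 → C_1 acts by ∂[p,q,r] = [q,r] − [p,r] + [p,q]. For instance
  ∂ABD = BD − AD + AB,
  ∂ABE = BE − AE + AB.
This gives a 9×6 integer matrix of rank 5; reducing to Smith normal form yields diagonal entries (1,1,1,1,1).

From H_k ≅ ker(∂_k) / im(∂_{k+1}) we obtain:

  H_0: rank C_0 − rank ∂_1 = 5 − 4 = 1, and the invariant factors of ∂_1 are all 1, so H_0 = Z.
  H_1: rank ker ∂_1 − rank ∂_2 = (9 − 4) − 5 = 0, and the invariant factors of ∂_2 are all 1, so H_1 = 0.
  H_2: rank ker ∂_2 − rank ∂_3 = (6 − 5) − 0 = 1, and there is no ∂_3, so H_2 = Z.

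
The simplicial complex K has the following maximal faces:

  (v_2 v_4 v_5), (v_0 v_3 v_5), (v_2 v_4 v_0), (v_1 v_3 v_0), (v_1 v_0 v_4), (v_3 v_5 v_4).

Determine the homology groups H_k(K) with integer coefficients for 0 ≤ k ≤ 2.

We work with the vertex ordering v_0 < v_1 < v_2 < v_3 < v_4 < v_5. The simplices of K, each written with vertices in increasing order, are:

  0-simplices (6): [v_0], [v_1], [v_2], [v_3], [v_4], [v_5]
  1-simplices (12): [v_0,v_1], [v_0,v_2], [v_0,v_3], [v_0,v_4], [v_0,v_5], [v_1,v_3], [v_1,v_4], [v_2,v_4], [v_2,v_5], [v_3,v_4], [v_3,v_5], [v_4,v_5]
  2-simplices (6): [v_0,v_1,v_3], [v_0,v_1,v_4], [v_0,v_2,v_4], [v_0,v_3,v_5], [v_2,v_4,v_5], [v_3,v_4,v_5]

so the chain groups are C_0 ≅ Z^6, C_1 ≅ Z^12, C_2 ≅ Z^6.

∂_1: C_1 → C_0 is given by ∂[p,q] = [q] − [p].
The 6×12 boundary matrix has rank 5 and Smith normal form diag(1,1,1,1,1).

∂_2: C_2 → C_1 sends each 2-simplex [p,q,r] to [q,r] − [p,r] + [p,q]. For instance
  ∂[v_0,v_3,v_5] = [v_3,v_5] − [v_0,v_5] + [v_0,v_3],
  ∂[v_0,v_1,v_4] = [v_1,v_4] − [v_0,v_4] + [v_0,v_1].
The 12×6 boundary matrix has rank 6 and Smith normal form diag(1,1,1,1,1,1).

Reading off H_k = ker ∂_k / im ∂_{k+1}:

  H_0: rank C_0 − rank ∂_1 = 6 − 5 = 1, and the invariant factors of ∂_1 are all 1, so H_0 = Z.
  H_1: rank ker ∂_1 − rank ∂_2 = (12 − 5) − 6 = 1, and the invariant factors of ∂_2 are all 1, so H_1 = Z.
  H_2: rank ker ∂_2 − rank ∂_3 = (6 − 6) − 0 = 0, and there is no ∂_3, so H_2 = 0.

As a check, the Euler characteristic is 6 − 12 + 6 = 0, which agrees with 1 − 1 + 0 = 0.

H_0 = Z,  H_1 = Z,  H_2 = 0.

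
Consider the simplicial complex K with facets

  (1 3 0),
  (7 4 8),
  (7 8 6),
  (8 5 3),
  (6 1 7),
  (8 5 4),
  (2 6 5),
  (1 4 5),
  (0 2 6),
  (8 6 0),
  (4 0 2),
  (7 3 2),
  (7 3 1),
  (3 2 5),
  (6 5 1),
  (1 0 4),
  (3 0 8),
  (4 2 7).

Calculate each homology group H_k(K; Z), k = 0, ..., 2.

H_0 = Z,  H_1 = Z^2,  H_2 = Z.

We work with the vertex ordering 0 < 1 < 2 < 3 < 4 < 5 < 6 < 7 < 8. The simplices of K, each written with vertices in increasing order, are:

  0-simplices (9): [0], [1], [2], [3], [4], [5], [6], [7], [8]
  1-simplices (27): (27 of them)
  2-simplices (18): [0,1,3], [0,1,4], [0,2,4], [0,2,6], [0,3,8], [0,6,8], [1,3,7], [1,4,5], [1,5,6], [1,6,7], [2,3,5], [2,3,7], [2,4,7], [2,5,6], [3,5,8], [4,5,8], [4,7,8], [6,7,8]

Hence C_0 ≅ Z^9, C_1 ≅ Z^27, C_2 ≅ Z^18.

∂_1: C_1 → C_0 maps an edge to its endpoints' difference, ∂[p,q] = q − p. For instance
  ∂[4,8] = [8] − [4].
The resulting 9×27 matrix has rank 8, and its Smith normal form has invariant factors (1,1,1,1,1,1,1,1).

∂_2: C_2 → C_1 acts by ∂[p,q,r] = [q,r] − [p,r] + [p,q]. For instance
  ∂[1,6,7] = [6,7] − [1,7] + [1,6],
  ∂[2,3,7] = [3,7] − [2,7] + [2,3].
The 27×18 boundary matrix has rank 17 and Smith normal form diag(1,1,1,1,1,1,1,1,1,1,1,1,1,1,1,1,1).

Computing H_k = (kernel of ∂_k) / (image of ∂_{k+1}):

  H_0: rank C_0 − rank ∂_1 = 9 − 8 = 1, and the invariant factors of ∂_1 are all 1, so H_0 ≅ Z.
  H_1: rank ker ∂_1 − rank ∂_2 = (27 − 8) − 17 = 2, and the invariant factors of ∂_2 are all 1, so H_1 ≅ Z^2.
  H_2: rank ker ∂_2 − rank ∂_3 = (18 − 17) − 0 = 1, and there is no ∂_3, so H_2 ≅ Z.

As a check, the Euler characteristic is 9 − 27 + 18 = 0, which agrees with 1 − 2 + 1 = 0.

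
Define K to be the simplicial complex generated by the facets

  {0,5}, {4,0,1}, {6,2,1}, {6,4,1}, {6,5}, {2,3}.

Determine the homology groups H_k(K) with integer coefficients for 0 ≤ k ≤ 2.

H_0 = Z,  H_1 = Z,  H_2 = 0.

We work with the vertex ordering 0 < 1 < 2 < 3 < 4 < 5 < 6. The simplices of K, each written with vertices in increasing order, are:

  0-simplices (7): [0], [1], [2], [3], [4], [5], [6]
  1-simplices (10): [0,1], [0,4], [0,5], [1,2], [1,4], [1,6], [2,3], [2,6], [4,6], [5,6]
  2-simplices (3): [0,1,4], [1,2,6], [1,4,6]

giving chain groups C_0 ≅ Z^7, C_1 ≅ Z^10, C_2 ≅ Z^3.

The boundary map ∂_1: C_1 → C_0 sends each edge [p,q] (with p < q) to q − p.
The 7×10 boundary matrix has rank 6 and Smith normal form diag(1,1,1,1,1,1).

∂_2: C_2 → C_1 sends each 2-simplex [p,q,r] to [q,r] − [p,r] + [p,q]. For instance
  ∂[1,2,6] = [2,6] − [1,6] + [1,2],
  ∂[0,1,4] = [1,4] − [0,4] + [0,1].
As a 10×3 matrix over Z this has rank 3, with invariant factors (1,1,1).

Reading off H_k = ker ∂_k / im ∂_{k+1}:

  H_0: rank C_0 − rank ∂_1 = 7 − 6 = 1, and the invariant factors of ∂_1 are all 1, so H_0 ≅ Z.
  H_1: rank ker ∂_1 − rank ∂_2 = (10 − 6) − 3 = 1, and the invariant factors of ∂_2 are all 1, so H_1 ≅ Z.
  H_2: rank ker ∂_2 − rank ∂_3 = (3 − 3) − 0 = 0, and there is no ∂_3, so H_2 ≅ 0.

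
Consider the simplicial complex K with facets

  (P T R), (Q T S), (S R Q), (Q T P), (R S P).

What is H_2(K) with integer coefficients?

Take the total order P < Q < R < S < T on the vertex set. Then K (dimension 2) consists of the simplices:

  0-simplices (5): P, Q, R, S, T
  1-simplices (10): PQ, PR, PS, PT, QR, QS, QT, RS, RT, ST
  2-simplices (5): PQT, PRS, PRT, QRS, QST

so the chain groups are C_0 ≅ Z^5, C_1 ≅ Z^10, C_2 ≅ Z^5.

Boundary ∂_1: C_1 → C_0 maps an edge to its endpoints' difference, ∂[p,q] = q − p. For instance
  ∂PS = S − P.
The 5×10 boundary matrix has rank 4 and Smith normal form diag(1,1,1,1).

∂_2: C_2 → C_1 acts by ∂[p,q,r] = [q,r] − [p,r] + [p,q]. For instance
  ∂QST = ST − QT + QS,
  ∂PRT = RT − PT + PR.
This gives a 10×5 integer matrix of rank 5; reducing to Smith normal form yields diagonal entries (1,1,1,1,1).

Computing H_k = (kernel of ∂_k) / (image of ∂_{k+1}):

  H_2: rank ker ∂_2 − rank ∂_3 = (5 − 5) − 0 = 0, and there is no ∂_3, so H_2 ≅ 0.

(K is a triangulation of the Möbius band.)

H_2 = 0.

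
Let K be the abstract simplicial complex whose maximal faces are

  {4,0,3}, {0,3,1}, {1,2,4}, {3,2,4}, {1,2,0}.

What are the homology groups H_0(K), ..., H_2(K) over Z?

We work with the vertex ordering 0 < 1 < 2 < 3 < 4. The simplices of K, each written with vertices in increasing order, are:

  0-simplices (5): [0], [1], [2], [3], [4]
  1-simplices (10): [0,1], [0,2], [0,3], [0,4], [1,2], [1,3], [1,4], [2,3], [2,4], [3,4]
  2-simplices (5): [0,1,2], [0,1,3], [0,3,4], [1,2,4], [2,3,4]

so the chain groups are C_0 ≅ Z^5, C_1 ≅ Z^10, C_2 ≅ Z^5.

∂_1: C_1 → C_0 sends each edge [p,q] (with p < q) to q − p.
The resulting 5×10 matrix has rank 4, and its Smith normal form has invariant factors (1,1,1,1).

The boundary map ∂_2: C_2 → C_1 maps a triangle to the signed sum of its edges. For instance
  ∂[1,2,4] = [2,4] − [1,4] + [1,2],
  ∂[0,1,2] = [1,2] − [0,2] + [0,1].
The 10×5 boundary matrix has rank 5 and Smith normal form diag(1,1,1,1,1).

From H_k ≅ ker(∂_k) / im(∂_{k+1}) we obtain:

  H_0: rank C_0 − rank ∂_1 = 5 − 4 = 1, and the invariant factors of ∂_1 are all 1, so H_0 = Z.
  H_1: rank ker ∂_1 − rank ∂_2 = (10 − 4) − 5 = 1, and the invariant factors of ∂_2 are all 1, so H_1 = Z.
  H_2: rank ker ∂_2 − rank ∂_3 = (5 − 5) − 0 = 0, and there is no ∂_3, so H_2 = 0.

As a check, the Euler characteristic is 5 − 10 + 5 = 0, which agrees with 1 − 1 + 0 = 0.

H_0 ≅ Z,  H_1 ≅ Z,  H_2 = 0.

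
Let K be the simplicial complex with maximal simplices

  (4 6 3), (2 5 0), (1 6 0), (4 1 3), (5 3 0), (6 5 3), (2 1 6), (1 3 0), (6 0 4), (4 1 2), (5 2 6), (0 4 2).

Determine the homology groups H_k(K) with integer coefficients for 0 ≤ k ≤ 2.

Order the vertices as 0 < 1 < 2 < 3 < 4 < 5 < 6. Listing each simplex with vertices in this order, K has dimension 2 with simplices:

  0-simplices (7): [0], [1], [2], [3], [4], [5], [6]
  1-simplices (18): [0,1], [0,2], [0,3], [0,4], [0,5], [0,6], [1,2], [1,3], [1,4], [1,6], [2,4], [2,5], [2,6], [3,4], [3,5], [3,6], [4,6], [5,6]
  2-simplices (12): [0,1,3], [0,1,6], [0,2,4], [0,2,5], [0,3,5], [0,4,6], [1,2,4], [1,2,6], [1,3,4], [2,5,6], [3,4,6], [3,5,6]

Hence C_0 ≅ Z^7, C_1 ≅ Z^18, C_2 ≅ Z^12.

The boundary map ∂_1: C_1 → C_0 maps an edge to its endpoints' difference, ∂[p,q] = q − p.
The resulting 7×18 matrix has rank 6, and its Smith normal form has invariant factors (1,1,1,1,1,1).

The boundary map ∂_2: C_2 → C_1 acts by ∂[p,q,r] = [q,r] − [p,r] + [p,q]. For instance
  ∂[0,2,5] = [2,5] − [0,5] + [0,2],
  ∂[1,3,4] = [3,4] − [1,4] + [1,3].
The 18×12 boundary matrix has rank 12 and Smith normal form diag(1,1,1,1,1,1,1,1,1,1,1,2).

Reading off H_k = ker ∂_k / im ∂_{k+1}:

  H_0: rank C_0 − rank ∂_1 = 7 − 6 = 1, and the invariant factors of ∂_1 are all 1, so H_0 ≅ Z.
  H_1: rank ker ∂_1 − rank ∂_2 = (18 − 6) − 12 = 0, and ∂_2 has invariant factor 2 > 1, so H_1 ≅ Z_2.
  H_2: rank ker ∂_2 − rank ∂_3 = (12 − 12) − 0 = 0, and there is no ∂_3, so H_2 ≅ 0.

As a check, the Euler characteristic is 7 − 18 + 12 = 1, which agrees with 1 − 0 + 0 = 1.
(K is a triangulation of the real projective plane RP^2.)

H_0 = Z,  H_1 = Z_2,  H_2 = 0.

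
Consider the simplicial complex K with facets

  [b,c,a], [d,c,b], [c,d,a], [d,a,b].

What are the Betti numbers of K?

Take the total order a < b < c < d on the vertex set. Then K (dimension 2) consists of the simplices:

  0-simplices (4): a, b, c, d
  1-simplices (6): ab, ac, ad, bc, bd, cd
  2-simplices (4): abc, abd, acd, bcd

Hence C_0 ≅ Z^4, C_1 ≅ Z^6, C_2 ≅ Z^4.

∂_1: C_1 → C_0 maps an edge to its endpoints' difference, ∂[p,q] = q − p. For instance
  ∂ab = b − a.
The 4×6 boundary matrix has rank 3 and Smith normal form diag(1,1,1).

∂_2: C_2 → C_1 acts by ∂[p,q,r] = [q,r] − [p,r] + [p,q]. For instance
  ∂acd = cd − ad + ac,
  ∂bcd = cd − bd + bc.
This gives a 6×4 integer matrix of rank 3; reducing to Smith normal form yields diagonal entries (1,1,1).

From H_k ≅ ker(∂_k) / im(∂_{k+1}) we obtain:

  H_0: rank C_0 − rank ∂_1 = 4 − 3 = 1, and the invariant factors of ∂_1 are all 1, so H_0 ≅ Z.
  H_1: rank ker ∂_1 − rank ∂_2 = (6 − 3) − 3 = 0, and the invariant factors of ∂_2 are all 1, so H_1 ≅ 0.
  H_2: rank ker ∂_2 − rank ∂_3 = (4 − 3) − 0 = 1, and there is no ∂_3, so H_2 ≅ Z.

Hence the Betti numbers are b_0 = 1, b_1 = 0, b_2 = 1.

b_0 = 1, b_1 = 0, b_2 = 1.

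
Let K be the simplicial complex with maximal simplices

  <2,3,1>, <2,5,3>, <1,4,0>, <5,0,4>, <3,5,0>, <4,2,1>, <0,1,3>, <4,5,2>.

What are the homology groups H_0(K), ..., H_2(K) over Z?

Fix the vertex order 0 < 1 < 2 < 3 < 4 < 5 and write every simplex with vertices in increasing order. Then dim K = 2 and the simplices of K are:

  0-simplices (6): [0], [1], [2], [3], [4], [5]
  1-simplices (12): [0,1], [0,3], [0,4], [0,5], [1,2], [1,3], [1,4], [2,3], [2,4], [2,5], [3,5], [4,5]
  2-simplices (8): [0,1,3], [0,1,4], [0,3,5], [0,4,5], [1,2,3], [1,2,4], [2,3,5], [2,4,5]

Hence C_0 ≅ Z^6, C_1 ≅ Z^12, C_2 ≅ Z^8.

The boundary map ∂_1: C_1 → C_0 sends each edge [p,q] (with p < q) to q − p. For instance
  ∂[1,3] = [3] − [1].
This gives a 6×12 integer matrix of rank 5; reducing to Smith normal form yields diagonal entries (1,1,1,1,1).

Boundary ∂_2: C_2 → C_1 acts by ∂[p,q,r] = [q,r] − [p,r] + [p,q]. For instance
  ∂[0,3,5] = [3,5] − [0,5] + [0,3],
  ∂[1,2,4] = [2,4] − [1,4] + [1,2].
This gives a 12×8 integer matrix of rank 7; reducing to Smith normal form yields diagonal entries (1,1,1,1,1,1,1).

Computing H_k = (kernel of ∂_k) / (image of ∂_{k+1}):

  H_0: rank C_0 − rank ∂_1 = 6 − 5 = 1, and the invariant factors of ∂_1 are all 1, so H_0 ≅ Z.
  H_1: rank ker ∂_1 − rank ∂_2 = (12 − 5) − 7 = 0, and the invariant factors of ∂_2 are all 1, so H_1 ≅ 0.
  H_2: rank ker ∂_2 − rank ∂_3 = (8 − 7) − 0 = 1, and there is no ∂_3, so H_2 ≅ Z.

(K is a triangulation of the 2-sphere S^2.)

H_0 ≅ Z,  H_1 = 0,  H_2 ≅ Z.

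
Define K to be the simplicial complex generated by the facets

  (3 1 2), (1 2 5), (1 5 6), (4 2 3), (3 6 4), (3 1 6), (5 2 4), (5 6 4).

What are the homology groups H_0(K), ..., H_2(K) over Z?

H_0 ≅ Z,  H_1 = 0,  H_2 ≅ Z.

Take the total order 1 < 2 < 3 < 4 < 5 < 6 on the vertex set. Then K (dimension 2) consists of the simplices:

  0-simplices (6): [1], [2], [3], [4], [5], [6]
  1-simplices (12): [1,2], [1,3], [1,5], [1,6], [2,3], [2,4], [2,5], [3,4], [3,6], [4,5], [4,6], [5,6]
  2-simplices (8): [1,2,3], [1,2,5], [1,3,6], [1,5,6], [2,3,4], [2,4,5], [3,4,6], [4,5,6]

so the chain groups are C_0 ≅ Z^6, C_1 ≅ Z^12, C_2 ≅ Z^8.

∂_1: C_1 → C_0 maps an edge to its endpoints' difference, ∂[p,q] = q − p. For instance
  ∂[2,4] = [4] − [2].
As a 6×12 matrix over Z this has rank 5, with invariant factors (1,1,1,1,1).

The boundary map ∂_2: C_2 → C_1 acts by ∂[p,q,r] = [q,r] − [p,r] + [p,q]. For instance
  ∂[3,4,6] = [4,6] − [3,6] + [3,4],
  ∂[2,3,4] = [3,4] − [2,4] + [2,3].
This gives a 12×8 integer matrix of rank 7; reducing to Smith normal form yields diagonal entries (1,1,1,1,1,1,1).

From H_k ≅ ker(∂_k) / im(∂_{k+1}) we obtain:

  H_0: rank C_0 − rank ∂_1 = 6 − 5 = 1, and the invariant factors of ∂_1 are all 1, so H_0 = Z.
  H_1: rank ker ∂_1 − rank ∂_2 = (12 − 5) − 7 = 0, and the invariant factors of ∂_2 are all 1, so H_1 = 0.
  H_2: rank ker ∂_2 − rank ∂_3 = (8 − 7) − 0 = 1, and there is no ∂_3, so H_2 = Z.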